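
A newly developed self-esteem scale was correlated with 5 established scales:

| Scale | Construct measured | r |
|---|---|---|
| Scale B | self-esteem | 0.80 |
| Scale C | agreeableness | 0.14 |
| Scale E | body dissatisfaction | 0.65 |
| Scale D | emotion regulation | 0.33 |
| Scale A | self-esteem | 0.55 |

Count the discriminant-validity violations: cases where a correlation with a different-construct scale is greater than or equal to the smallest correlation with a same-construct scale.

1

Convergent (same construct = self-esteem): Scale B, Scale A.
Smallest convergent = 0.55. Discriminant values: 0.14, 0.65, 0.33; count ≥ 0.55 → 1.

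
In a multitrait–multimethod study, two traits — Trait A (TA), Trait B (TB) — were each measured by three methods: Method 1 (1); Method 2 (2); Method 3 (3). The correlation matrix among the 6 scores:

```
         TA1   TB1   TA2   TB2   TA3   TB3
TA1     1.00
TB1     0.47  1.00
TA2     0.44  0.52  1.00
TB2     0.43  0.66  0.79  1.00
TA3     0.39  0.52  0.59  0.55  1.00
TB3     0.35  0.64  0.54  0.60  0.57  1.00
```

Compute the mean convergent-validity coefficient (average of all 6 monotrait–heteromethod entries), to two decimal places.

Convergent values: 0.44, 0.39, 0.59, 0.66, 0.64, 0.60; mean = 3.32/6 = 0.55.

0.55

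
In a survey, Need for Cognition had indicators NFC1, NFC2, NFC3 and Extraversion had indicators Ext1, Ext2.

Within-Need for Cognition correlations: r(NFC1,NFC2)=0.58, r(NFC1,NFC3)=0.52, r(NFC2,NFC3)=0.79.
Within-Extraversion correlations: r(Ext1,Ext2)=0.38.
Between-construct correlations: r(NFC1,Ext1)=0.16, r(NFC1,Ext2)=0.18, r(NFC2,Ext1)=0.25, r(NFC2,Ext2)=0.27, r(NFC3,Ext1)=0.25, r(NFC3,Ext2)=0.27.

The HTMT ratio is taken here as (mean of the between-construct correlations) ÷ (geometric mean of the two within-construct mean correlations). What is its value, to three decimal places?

0.470

Mean heterotrait r = 1.38/6 = 0.2300.
Mean within-NFC = 1.89/3 = 0.6300; mean within-Ext = 0.38/1 = 0.3800.
Geometric mean = √(0.6300 × 0.3800) = 0.4893.
HTMT = 0.2300 / 0.4893 = 0.470.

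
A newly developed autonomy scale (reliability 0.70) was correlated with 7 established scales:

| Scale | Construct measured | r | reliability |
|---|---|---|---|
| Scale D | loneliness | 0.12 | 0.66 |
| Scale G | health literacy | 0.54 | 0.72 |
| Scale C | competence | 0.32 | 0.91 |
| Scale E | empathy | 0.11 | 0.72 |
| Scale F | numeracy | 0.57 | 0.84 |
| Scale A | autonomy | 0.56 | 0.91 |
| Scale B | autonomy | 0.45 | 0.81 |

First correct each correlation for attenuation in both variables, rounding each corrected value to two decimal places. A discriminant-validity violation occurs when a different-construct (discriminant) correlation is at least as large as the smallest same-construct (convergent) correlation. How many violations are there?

Disattenuated r (r / √(r_scale · r_new)):
  Scale D (disc): 0.12 / √(0.66·0.70) = 0.18
  Scale G (disc): 0.54 / √(0.72·0.70) = 0.76
  Scale C (disc): 0.32 / √(0.91·0.70) = 0.40
  Scale E (disc): 0.11 / √(0.72·0.70) = 0.15
  Scale F (disc): 0.57 / √(0.84·0.70) = 0.74
  Scale A (conv): 0.56 / √(0.91·0.70) = 0.70
  Scale B (conv): 0.45 / √(0.81·0.70) = 0.60
Smallest convergent = 0.60. Discriminant values: 0.18, 0.76, 0.40, 0.15, 0.74; count ≥ 0.60 → 2.

2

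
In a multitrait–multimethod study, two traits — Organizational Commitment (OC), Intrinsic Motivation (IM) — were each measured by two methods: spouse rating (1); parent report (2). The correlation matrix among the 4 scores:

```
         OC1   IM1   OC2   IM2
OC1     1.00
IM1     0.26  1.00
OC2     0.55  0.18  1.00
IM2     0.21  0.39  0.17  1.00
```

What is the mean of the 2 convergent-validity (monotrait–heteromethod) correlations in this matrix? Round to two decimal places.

Convergent values: 0.55, 0.39; mean = 0.94/2 = 0.47.

0.47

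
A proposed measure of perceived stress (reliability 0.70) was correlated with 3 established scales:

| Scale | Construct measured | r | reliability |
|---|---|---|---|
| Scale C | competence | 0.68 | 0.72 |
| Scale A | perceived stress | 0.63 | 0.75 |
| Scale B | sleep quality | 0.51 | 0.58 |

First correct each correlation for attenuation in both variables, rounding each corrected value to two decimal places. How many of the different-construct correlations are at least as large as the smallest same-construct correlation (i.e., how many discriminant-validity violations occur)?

1

Disattenuated r (r / √(r_scale · r_new)):
  Scale C (disc): 0.68 / √(0.72·0.70) = 0.96
  Scale A (conv): 0.63 / √(0.75·0.70) = 0.87
  Scale B (disc): 0.51 / √(0.58·0.70) = 0.80
Smallest convergent = 0.87. Discriminant values: 0.96, 0.80; count ≥ 0.87 → 1.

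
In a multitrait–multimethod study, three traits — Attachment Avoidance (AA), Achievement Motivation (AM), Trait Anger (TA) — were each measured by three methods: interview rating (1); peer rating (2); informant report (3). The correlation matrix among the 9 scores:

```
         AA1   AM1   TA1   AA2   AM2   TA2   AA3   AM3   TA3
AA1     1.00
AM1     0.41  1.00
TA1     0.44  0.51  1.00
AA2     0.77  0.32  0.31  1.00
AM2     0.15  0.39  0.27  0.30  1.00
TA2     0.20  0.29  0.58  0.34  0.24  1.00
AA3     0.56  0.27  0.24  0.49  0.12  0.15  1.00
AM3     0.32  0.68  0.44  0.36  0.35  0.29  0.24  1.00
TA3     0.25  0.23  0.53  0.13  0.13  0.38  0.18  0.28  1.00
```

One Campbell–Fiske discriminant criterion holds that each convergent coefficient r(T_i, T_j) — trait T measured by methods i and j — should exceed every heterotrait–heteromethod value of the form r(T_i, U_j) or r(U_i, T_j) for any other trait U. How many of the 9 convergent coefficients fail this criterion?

1

Each convergent coefficient versus the relevant comparison correlations:
AA (methods 1·2): 0.77 vs {0.15, 0.32, 0.20, 0.31} → pass.
AA (methods 1·3): 0.56 vs {0.32, 0.27, 0.25, 0.24} → pass.
AA (methods 2·3): 0.49 vs {0.36, 0.12, 0.13, 0.15} → pass.
AM (methods 1·2): 0.39 vs {0.32, 0.15, 0.29, 0.27} → pass.
AM (methods 1·3): 0.68 vs {0.27, 0.32, 0.23, 0.44} → pass.
AM (methods 2·3): 0.35 vs {0.12, 0.36, 0.13, 0.29} → fail.
TA (methods 1·2): 0.58 vs {0.31, 0.20, 0.27, 0.29} → pass.
TA (methods 1·3): 0.53 vs {0.24, 0.25, 0.44, 0.23} → pass.
TA (methods 2·3): 0.38 vs {0.15, 0.13, 0.29, 0.13} → pass.
1 of 9 fail.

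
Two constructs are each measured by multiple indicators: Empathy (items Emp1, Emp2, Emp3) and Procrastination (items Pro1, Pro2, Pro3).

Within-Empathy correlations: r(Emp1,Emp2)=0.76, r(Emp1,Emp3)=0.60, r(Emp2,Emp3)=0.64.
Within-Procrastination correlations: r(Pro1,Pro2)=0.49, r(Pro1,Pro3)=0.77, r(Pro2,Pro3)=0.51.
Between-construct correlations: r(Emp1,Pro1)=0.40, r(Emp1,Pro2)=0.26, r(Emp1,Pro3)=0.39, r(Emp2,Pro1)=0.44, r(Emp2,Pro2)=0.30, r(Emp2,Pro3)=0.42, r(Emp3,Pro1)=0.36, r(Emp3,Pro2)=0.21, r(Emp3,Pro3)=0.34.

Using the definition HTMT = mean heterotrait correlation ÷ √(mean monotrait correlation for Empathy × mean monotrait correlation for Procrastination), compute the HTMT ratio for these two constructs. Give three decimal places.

0.553

Mean heterotrait r = 3.12/9 = 0.3467.
Mean within-Emp = 2.00/3 = 0.6667; mean within-Pro = 1.77/3 = 0.5900.
Geometric mean = √(0.6667 × 0.5900) = 0.6272.
HTMT = 0.3467 / 0.6272 = 0.553.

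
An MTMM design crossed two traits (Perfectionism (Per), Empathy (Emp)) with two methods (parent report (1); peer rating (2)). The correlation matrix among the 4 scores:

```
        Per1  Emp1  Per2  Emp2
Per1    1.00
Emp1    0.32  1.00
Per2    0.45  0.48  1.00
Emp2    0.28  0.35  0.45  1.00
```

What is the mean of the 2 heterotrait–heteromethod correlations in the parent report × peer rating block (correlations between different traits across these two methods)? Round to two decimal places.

0.38

HTHM values (method 1 × method 2): 0.28, 0.48; mean = 0.76/2 = 0.38.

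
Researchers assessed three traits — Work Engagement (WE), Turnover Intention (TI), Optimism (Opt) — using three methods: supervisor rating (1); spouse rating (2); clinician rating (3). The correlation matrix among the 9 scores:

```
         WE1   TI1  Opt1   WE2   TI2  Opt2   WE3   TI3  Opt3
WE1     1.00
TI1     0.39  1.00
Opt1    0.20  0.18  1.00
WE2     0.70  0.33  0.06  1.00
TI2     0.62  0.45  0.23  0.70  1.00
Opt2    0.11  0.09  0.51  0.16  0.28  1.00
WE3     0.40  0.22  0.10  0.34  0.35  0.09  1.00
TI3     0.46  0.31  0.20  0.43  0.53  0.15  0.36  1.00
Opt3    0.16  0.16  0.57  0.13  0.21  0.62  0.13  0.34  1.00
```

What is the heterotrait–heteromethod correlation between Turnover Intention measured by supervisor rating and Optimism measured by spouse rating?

0.09

Different traits and methods: r(TI1, Opt2) = 0.09.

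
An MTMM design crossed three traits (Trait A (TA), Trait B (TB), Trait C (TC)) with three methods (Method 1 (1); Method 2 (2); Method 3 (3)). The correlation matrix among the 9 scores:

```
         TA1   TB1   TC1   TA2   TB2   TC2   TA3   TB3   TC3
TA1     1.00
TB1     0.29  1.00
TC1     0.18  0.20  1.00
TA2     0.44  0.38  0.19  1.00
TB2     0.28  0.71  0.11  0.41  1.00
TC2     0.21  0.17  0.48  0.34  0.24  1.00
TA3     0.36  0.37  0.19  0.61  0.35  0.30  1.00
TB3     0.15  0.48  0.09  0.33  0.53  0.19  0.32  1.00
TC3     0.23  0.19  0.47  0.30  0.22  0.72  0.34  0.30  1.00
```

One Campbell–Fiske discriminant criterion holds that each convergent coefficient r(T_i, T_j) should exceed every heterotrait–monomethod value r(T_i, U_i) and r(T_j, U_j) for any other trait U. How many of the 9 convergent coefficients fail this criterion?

0

Checking each validity diagonal entry against its comparison values:
TA (methods 1·2): 0.44 vs {0.29, 0.41, 0.18, 0.34} → pass.
TA (methods 1·3): 0.36 vs {0.29, 0.32, 0.18, 0.34} → pass.
TA (methods 2·3): 0.61 vs {0.41, 0.32, 0.34, 0.34} → pass.
TB (methods 1·2): 0.71 vs {0.29, 0.41, 0.20, 0.24} → pass.
TB (methods 1·3): 0.48 vs {0.29, 0.32, 0.20, 0.30} → pass.
TB (methods 2·3): 0.53 vs {0.41, 0.32, 0.24, 0.30} → pass.
TC (methods 1·2): 0.48 vs {0.18, 0.34, 0.20, 0.24} → pass.
TC (methods 1·3): 0.47 vs {0.18, 0.34, 0.20, 0.30} → pass.
TC (methods 2·3): 0.72 vs {0.34, 0.34, 0.24, 0.30} → pass.
0 of 9 fail.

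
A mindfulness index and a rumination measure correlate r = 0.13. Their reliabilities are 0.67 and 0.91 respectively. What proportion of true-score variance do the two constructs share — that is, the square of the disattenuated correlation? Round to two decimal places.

0.03

Disattenuated r = 0.13 / √(0.67 × 0.91) = 0.13 / 0.7808 = 0.1665.
Shared true-score variance = 0.1665² = 0.0277 ≈ 0.03.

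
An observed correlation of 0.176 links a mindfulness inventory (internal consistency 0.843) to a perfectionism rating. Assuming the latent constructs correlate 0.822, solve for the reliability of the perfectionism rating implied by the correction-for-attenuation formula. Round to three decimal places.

r_true = r_obs / √(r_xx · r_yy) ⇒ 0.822 = 0.176 / √(0.843 · r_yy).
√(0.843 · r_yy) = 0.176 / 0.822 = 0.2141; 0.843 · r_yy = 0.0458; r_yy = 0.0458 / 0.843 ≈ 0.054.

0.054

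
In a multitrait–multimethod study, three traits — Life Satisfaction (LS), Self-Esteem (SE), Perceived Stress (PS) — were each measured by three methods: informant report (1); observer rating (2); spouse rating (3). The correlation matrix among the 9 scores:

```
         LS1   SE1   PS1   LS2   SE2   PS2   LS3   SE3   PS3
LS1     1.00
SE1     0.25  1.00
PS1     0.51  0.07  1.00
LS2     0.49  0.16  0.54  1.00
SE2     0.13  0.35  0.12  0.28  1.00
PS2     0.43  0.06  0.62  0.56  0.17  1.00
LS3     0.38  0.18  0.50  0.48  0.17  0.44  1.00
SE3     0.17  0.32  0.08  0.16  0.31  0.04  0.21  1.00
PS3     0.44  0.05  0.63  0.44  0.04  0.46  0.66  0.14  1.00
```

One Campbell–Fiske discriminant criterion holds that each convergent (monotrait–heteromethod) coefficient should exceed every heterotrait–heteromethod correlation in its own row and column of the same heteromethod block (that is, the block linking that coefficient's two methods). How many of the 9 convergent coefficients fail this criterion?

Each convergent coefficient versus the relevant comparison correlations:
LS (methods 1·2): 0.49 vs {0.13, 0.16, 0.43, 0.54} → fail.
LS (methods 1·3): 0.38 vs {0.17, 0.18, 0.44, 0.50} → fail.
LS (methods 2·3): 0.48 vs {0.16, 0.17, 0.44, 0.44} → pass.
SE (methods 1·2): 0.35 vs {0.16, 0.13, 0.06, 0.12} → pass.
SE (methods 1·3): 0.32 vs {0.18, 0.17, 0.05, 0.08} → pass.
SE (methods 2·3): 0.31 vs {0.17, 0.16, 0.04, 0.04} → pass.
PS (methods 1·2): 0.62 vs {0.54, 0.43, 0.12, 0.06} → pass.
PS (methods 1·3): 0.63 vs {0.50, 0.44, 0.08, 0.05} → pass.
PS (methods 2·3): 0.46 vs {0.44, 0.44, 0.04, 0.04} → pass.
2 of 9 fail.

2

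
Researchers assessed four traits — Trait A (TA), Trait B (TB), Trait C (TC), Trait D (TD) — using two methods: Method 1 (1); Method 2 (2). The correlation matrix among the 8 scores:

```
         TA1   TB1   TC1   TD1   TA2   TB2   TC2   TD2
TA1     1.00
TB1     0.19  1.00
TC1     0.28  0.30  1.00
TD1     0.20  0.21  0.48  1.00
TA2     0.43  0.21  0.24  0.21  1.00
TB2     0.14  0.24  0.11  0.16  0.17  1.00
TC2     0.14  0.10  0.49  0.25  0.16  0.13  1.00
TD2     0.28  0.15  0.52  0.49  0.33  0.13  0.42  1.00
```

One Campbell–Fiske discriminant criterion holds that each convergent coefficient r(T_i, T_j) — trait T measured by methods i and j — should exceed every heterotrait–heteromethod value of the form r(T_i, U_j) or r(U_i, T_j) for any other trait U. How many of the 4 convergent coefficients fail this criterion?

Each convergent coefficient versus the relevant comparison correlations:
TA (methods 1·2): 0.43 vs {0.14, 0.21, 0.14, 0.24, 0.28, 0.21} → pass.
TB (methods 1·2): 0.24 vs {0.21, 0.14, 0.10, 0.11, 0.15, 0.16} → pass.
TC (methods 1·2): 0.49 vs {0.24, 0.14, 0.11, 0.10, 0.52, 0.25} → fail.
TD (methods 1·2): 0.49 vs {0.21, 0.28, 0.16, 0.15, 0.25, 0.52} → fail.
2 of 4 fail.

2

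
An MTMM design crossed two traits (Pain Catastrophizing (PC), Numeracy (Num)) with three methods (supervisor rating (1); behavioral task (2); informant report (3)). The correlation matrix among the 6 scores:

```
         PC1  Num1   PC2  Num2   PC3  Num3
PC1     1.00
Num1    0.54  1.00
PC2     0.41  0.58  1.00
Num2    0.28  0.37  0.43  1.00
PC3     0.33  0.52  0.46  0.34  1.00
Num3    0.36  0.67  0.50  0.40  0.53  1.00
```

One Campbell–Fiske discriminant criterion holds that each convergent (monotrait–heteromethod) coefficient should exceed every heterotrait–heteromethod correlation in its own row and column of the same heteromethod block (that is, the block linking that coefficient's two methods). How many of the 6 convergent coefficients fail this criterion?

Checking each validity diagonal entry against its comparison values:
PC (methods 1·2): 0.41 vs {0.28, 0.58} → fail.
PC (methods 1·3): 0.33 vs {0.36, 0.52} → fail.
PC (methods 2·3): 0.46 vs {0.50, 0.34} → fail.
Num (methods 1·2): 0.37 vs {0.58, 0.28} → fail.
Num (methods 1·3): 0.67 vs {0.52, 0.36} → pass.
Num (methods 2·3): 0.40 vs {0.34, 0.50} → fail.
5 of 6 fail.

5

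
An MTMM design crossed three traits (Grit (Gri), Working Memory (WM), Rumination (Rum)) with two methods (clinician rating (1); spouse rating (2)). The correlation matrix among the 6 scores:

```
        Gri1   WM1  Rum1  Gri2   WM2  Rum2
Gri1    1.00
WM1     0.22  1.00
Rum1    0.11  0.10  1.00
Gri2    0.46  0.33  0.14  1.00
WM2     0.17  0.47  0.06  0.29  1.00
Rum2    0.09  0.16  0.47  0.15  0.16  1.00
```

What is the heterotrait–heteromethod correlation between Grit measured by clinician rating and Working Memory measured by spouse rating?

0.17

Different traits and methods: r(Gri1, WM2) = 0.17.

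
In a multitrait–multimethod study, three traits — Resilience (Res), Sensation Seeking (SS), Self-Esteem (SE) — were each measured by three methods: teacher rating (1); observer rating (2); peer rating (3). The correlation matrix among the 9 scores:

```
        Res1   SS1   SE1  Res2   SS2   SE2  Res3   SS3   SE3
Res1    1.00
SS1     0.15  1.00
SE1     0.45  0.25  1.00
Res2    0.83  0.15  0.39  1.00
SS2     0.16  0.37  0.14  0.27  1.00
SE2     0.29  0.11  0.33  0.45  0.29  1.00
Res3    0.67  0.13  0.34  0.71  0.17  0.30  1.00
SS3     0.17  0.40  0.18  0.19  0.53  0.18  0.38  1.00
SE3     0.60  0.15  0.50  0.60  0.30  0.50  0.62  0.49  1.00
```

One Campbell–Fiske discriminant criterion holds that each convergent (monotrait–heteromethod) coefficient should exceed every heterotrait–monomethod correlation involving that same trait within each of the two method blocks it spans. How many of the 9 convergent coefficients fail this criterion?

Convergent coefficients and their comparison sets:
Res (methods 1·2): 0.83 vs {0.15, 0.27, 0.45, 0.45} → pass.
Res (methods 1·3): 0.67 vs {0.15, 0.38, 0.45, 0.62} → pass.
Res (methods 2·3): 0.71 vs {0.27, 0.38, 0.45, 0.62} → pass.
SS (methods 1·2): 0.37 vs {0.15, 0.27, 0.25, 0.29} → pass.
SS (methods 1·3): 0.40 vs {0.15, 0.38, 0.25, 0.49} → fail.
SS (methods 2·3): 0.53 vs {0.27, 0.38, 0.29, 0.49} → pass.
SE (methods 1·2): 0.33 vs {0.45, 0.45, 0.25, 0.29} → fail.
SE (methods 1·3): 0.50 vs {0.45, 0.62, 0.25, 0.49} → fail.
SE (methods 2·3): 0.50 vs {0.45, 0.62, 0.29, 0.49} → fail.
4 of 9 fail.

4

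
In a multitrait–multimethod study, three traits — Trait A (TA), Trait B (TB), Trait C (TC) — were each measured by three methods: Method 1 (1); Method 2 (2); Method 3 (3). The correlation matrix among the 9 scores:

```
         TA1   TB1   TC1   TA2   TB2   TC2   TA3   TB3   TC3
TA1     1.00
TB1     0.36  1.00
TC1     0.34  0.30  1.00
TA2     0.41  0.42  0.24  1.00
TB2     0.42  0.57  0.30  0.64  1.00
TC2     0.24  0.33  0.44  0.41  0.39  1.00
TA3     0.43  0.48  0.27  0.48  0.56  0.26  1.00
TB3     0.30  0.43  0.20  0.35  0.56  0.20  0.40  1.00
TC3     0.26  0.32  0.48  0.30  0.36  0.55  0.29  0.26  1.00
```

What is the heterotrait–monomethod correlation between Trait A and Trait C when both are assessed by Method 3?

Different traits, same method: r(TA3, TC3) = 0.29.

0.29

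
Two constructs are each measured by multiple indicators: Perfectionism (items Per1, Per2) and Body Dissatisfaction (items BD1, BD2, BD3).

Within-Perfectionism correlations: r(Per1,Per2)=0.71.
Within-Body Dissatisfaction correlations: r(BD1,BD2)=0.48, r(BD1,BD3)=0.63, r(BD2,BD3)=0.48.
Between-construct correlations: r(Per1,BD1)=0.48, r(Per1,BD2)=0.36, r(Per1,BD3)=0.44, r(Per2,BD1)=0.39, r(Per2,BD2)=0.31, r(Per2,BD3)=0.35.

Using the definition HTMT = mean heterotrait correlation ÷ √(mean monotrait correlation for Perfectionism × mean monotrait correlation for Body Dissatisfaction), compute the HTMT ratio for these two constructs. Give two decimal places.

0.63

Mean between = 2.33/6 = 0.3883.
Mean within-Per = 0.71/1 = 0.7100; mean within-BD = 1.59/3 = 0.5300.
Geometric mean = √(0.7100 × 0.5300) = 0.6134.
HTMT = 0.3883 / 0.6134 = 0.63.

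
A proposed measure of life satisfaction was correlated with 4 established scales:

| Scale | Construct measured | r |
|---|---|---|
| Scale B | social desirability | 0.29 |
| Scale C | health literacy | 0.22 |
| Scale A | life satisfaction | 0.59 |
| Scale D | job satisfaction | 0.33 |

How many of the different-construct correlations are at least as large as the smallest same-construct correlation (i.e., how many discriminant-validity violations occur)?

Convergent (same construct = life satisfaction): Scale A.
Smallest convergent = 0.59. Discriminant values: 0.29, 0.22, 0.33; count ≥ 0.59 → 0.

0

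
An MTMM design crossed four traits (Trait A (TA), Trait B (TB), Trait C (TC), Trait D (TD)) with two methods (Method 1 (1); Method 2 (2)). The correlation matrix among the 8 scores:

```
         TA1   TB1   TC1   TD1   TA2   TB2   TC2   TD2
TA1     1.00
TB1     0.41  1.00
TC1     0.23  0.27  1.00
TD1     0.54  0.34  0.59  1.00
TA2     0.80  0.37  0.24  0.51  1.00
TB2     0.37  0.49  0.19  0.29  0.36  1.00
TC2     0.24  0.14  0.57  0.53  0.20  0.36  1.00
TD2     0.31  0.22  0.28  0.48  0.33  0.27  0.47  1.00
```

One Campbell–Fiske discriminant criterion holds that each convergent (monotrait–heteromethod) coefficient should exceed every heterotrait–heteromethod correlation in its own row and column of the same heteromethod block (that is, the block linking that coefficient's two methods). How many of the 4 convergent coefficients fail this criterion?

Convergent coefficients and their comparison sets:
TA (methods 1·2): 0.80 vs {0.37, 0.37, 0.24, 0.24, 0.31, 0.51} → pass.
TB (methods 1·2): 0.49 vs {0.37, 0.37, 0.14, 0.19, 0.22, 0.29} → pass.
TC (methods 1·2): 0.57 vs {0.24, 0.24, 0.19, 0.14, 0.28, 0.53} → pass.
TD (methods 1·2): 0.48 vs {0.51, 0.31, 0.29, 0.22, 0.53, 0.28} → fail.
1 of 4 fail.

1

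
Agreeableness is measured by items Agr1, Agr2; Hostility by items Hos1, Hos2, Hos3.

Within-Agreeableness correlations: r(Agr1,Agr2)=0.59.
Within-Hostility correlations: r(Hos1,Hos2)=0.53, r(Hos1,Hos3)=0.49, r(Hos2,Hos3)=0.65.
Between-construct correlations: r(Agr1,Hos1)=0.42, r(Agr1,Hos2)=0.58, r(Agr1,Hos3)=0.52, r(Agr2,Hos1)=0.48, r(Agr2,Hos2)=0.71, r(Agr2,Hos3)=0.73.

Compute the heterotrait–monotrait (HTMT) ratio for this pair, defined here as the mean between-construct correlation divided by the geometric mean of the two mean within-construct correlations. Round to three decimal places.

1.000

Mean heterotrait r = 3.44/6 = 0.5733.
Mean within-Agr = 0.59/1 = 0.5900; mean within-Hos = 1.67/3 = 0.5567.
Geometric mean = √(0.5900 × 0.5567) = 0.5731.
HTMT = 0.5733 / 0.5731 = 1.000.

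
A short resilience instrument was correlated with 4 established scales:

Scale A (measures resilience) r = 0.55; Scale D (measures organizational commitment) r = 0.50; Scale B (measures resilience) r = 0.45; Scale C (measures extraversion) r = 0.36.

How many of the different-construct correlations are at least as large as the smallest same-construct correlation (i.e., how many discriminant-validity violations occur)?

1

Convergent (same construct = resilience): Scale A, Scale B.
Smallest convergent = 0.45. Discriminant values: 0.50, 0.36; count ≥ 0.45 → 1.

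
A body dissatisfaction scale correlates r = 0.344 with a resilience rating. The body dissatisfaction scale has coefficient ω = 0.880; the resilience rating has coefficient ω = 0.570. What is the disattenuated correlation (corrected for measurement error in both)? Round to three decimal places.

0.486

r_true = r_obs / √(r_xx · r_yy) = 0.344 / √(0.880 × 0.570) = 0.344 / √0.501600 = 0.344 / 0.7082 ≈ 0.486.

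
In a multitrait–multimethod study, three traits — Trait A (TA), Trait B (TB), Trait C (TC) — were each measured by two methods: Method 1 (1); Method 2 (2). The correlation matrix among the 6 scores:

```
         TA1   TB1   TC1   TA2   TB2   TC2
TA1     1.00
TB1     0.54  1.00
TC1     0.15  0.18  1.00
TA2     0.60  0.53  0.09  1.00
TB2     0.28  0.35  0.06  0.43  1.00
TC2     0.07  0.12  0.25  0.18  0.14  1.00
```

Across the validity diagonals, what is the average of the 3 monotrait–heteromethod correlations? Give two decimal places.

0.40

Convergent values: 0.60, 0.35, 0.25; mean = 1.20/3 = 0.40.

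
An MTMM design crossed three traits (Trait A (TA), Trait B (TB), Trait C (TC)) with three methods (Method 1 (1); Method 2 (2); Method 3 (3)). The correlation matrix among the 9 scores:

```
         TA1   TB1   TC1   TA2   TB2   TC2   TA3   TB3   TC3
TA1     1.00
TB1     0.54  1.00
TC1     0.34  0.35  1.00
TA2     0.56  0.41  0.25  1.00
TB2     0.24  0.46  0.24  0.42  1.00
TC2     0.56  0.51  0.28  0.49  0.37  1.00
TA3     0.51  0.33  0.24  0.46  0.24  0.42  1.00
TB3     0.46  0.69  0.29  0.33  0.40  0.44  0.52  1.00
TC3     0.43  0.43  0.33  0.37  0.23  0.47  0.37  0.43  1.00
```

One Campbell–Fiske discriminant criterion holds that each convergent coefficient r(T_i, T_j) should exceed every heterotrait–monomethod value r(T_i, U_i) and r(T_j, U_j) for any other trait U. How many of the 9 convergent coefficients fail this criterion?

7

Checking each validity diagonal entry against its comparison values:
TA (methods 1·2): 0.56 vs {0.54, 0.42, 0.34, 0.49} → pass.
TA (methods 1·3): 0.51 vs {0.54, 0.52, 0.34, 0.37} → fail.
TA (methods 2·3): 0.46 vs {0.42, 0.52, 0.49, 0.37} → fail.
TB (methods 1·2): 0.46 vs {0.54, 0.42, 0.35, 0.37} → fail.
TB (methods 1·3): 0.69 vs {0.54, 0.52, 0.35, 0.43} → pass.
TB (methods 2·3): 0.40 vs {0.42, 0.52, 0.37, 0.43} → fail.
TC (methods 1·2): 0.28 vs {0.34, 0.49, 0.35, 0.37} → fail.
TC (methods 1·3): 0.33 vs {0.34, 0.37, 0.35, 0.43} → fail.
TC (methods 2·3): 0.47 vs {0.49, 0.37, 0.37, 0.43} → fail.
7 of 9 fail.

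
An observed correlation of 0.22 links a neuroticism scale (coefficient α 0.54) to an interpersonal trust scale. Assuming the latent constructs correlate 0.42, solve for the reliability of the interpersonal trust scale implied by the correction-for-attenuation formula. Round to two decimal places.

0.51

r_true = r_obs / √(r_xx · r_yy) ⇒ 0.42 = 0.22 / √(0.54 · r_yy).
√(0.54 · r_yy) = 0.22 / 0.42 = 0.5238; 0.54 · r_yy = 0.2744; r_yy = 0.2744 / 0.54 ≈ 0.51.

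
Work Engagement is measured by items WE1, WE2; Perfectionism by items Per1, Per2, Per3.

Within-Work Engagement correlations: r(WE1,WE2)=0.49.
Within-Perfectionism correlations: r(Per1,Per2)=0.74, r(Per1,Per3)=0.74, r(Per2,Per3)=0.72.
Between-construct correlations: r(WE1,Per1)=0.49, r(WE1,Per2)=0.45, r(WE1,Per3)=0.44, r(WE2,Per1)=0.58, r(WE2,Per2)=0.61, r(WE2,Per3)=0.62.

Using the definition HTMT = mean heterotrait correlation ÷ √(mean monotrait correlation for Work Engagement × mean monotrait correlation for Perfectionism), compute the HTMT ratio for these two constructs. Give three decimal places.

Mean heterotrait r = 3.19/6 = 0.5317.
Mean within-WE = 0.49/1 = 0.4900; mean within-Per = 2.20/3 = 0.7333.
Geometric mean = √(0.4900 × 0.7333) = 0.5994.
HTMT = 0.5317 / 0.5994 = 0.887.

0.887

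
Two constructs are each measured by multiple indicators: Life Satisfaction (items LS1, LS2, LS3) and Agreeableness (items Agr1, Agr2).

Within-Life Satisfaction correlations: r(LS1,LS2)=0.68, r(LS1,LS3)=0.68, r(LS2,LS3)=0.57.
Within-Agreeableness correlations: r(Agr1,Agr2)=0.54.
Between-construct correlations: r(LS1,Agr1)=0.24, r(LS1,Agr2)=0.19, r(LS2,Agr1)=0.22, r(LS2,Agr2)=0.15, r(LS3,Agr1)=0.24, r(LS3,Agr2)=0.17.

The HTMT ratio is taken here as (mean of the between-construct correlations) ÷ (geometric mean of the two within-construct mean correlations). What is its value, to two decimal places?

0.34

Mean heterotrait r = 1.21/6 = 0.2017.
Mean within-LS = 1.93/3 = 0.6433; mean within-Agr = 0.54/1 = 0.5400.
Geometric mean = √(0.6433 × 0.5400) = 0.5894.
HTMT = 0.2017 / 0.5894 = 0.34.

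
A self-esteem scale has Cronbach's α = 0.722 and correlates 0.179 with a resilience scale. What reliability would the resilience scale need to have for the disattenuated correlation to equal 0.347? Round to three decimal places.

r_true = r_obs / √(r_xx · r_yy) ⇒ 0.347 = 0.179 / √(0.722 · r_yy).
√(0.722 · r_yy) = 0.179 / 0.347 = 0.5159; 0.722 · r_yy = 0.2662; r_yy = 0.2662 / 0.722 ≈ 0.369.

0.369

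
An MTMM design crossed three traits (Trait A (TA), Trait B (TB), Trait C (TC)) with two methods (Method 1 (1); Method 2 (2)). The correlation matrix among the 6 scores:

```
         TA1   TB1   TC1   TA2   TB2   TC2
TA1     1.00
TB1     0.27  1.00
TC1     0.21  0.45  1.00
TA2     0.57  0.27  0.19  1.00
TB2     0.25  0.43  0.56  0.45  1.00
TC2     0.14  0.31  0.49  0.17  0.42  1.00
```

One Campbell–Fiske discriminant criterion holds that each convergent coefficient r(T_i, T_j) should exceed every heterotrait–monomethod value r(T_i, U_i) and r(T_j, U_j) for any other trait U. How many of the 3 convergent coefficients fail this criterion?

Each convergent coefficient versus the relevant comparison correlations:
TA (methods 1·2): 0.57 vs {0.27, 0.45, 0.21, 0.17} → pass.
TB (methods 1·2): 0.43 vs {0.27, 0.45, 0.45, 0.42} → fail.
TC (methods 1·2): 0.49 vs {0.21, 0.17, 0.45, 0.42} → pass.
1 of 3 fail.

1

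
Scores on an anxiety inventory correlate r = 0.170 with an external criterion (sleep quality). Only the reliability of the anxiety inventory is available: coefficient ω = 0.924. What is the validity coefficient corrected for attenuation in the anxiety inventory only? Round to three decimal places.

0.177

Single correction: r_c = r_obs / √r_xx = 0.170 / √0.924 = 0.170 / 0.9612 ≈ 0.177.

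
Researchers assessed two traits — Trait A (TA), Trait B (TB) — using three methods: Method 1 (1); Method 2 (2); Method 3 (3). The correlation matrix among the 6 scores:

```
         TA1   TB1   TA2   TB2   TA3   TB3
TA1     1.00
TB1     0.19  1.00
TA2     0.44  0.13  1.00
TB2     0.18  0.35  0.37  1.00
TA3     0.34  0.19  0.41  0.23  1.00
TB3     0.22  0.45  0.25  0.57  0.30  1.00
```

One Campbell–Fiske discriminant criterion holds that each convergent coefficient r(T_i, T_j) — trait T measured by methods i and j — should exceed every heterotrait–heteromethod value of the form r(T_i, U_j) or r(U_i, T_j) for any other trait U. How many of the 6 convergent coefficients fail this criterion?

0

Convergent coefficients and their comparison sets:
TA (methods 1·2): 0.44 vs {0.18, 0.13} → pass.
TA (methods 1·3): 0.34 vs {0.22, 0.19} → pass.
TA (methods 2·3): 0.41 vs {0.25, 0.23} → pass.
TB (methods 1·2): 0.35 vs {0.13, 0.18} → pass.
TB (methods 1·3): 0.45 vs {0.19, 0.22} → pass.
TB (methods 2·3): 0.57 vs {0.23, 0.25} → pass.
0 of 6 fail.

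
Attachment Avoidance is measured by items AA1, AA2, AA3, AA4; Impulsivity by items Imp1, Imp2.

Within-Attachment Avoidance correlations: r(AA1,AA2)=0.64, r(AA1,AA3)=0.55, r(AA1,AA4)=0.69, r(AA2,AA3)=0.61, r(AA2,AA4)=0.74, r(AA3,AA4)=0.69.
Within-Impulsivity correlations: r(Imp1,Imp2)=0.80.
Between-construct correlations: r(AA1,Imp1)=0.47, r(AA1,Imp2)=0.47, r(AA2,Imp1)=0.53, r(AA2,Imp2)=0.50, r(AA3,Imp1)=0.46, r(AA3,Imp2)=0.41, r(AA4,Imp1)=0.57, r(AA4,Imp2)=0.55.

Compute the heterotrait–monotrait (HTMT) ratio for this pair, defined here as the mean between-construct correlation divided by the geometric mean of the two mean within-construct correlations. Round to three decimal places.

0.685

Mean between = 3.96/8 = 0.4950.
Mean within-AA = 3.92/6 = 0.6533; mean within-Imp = 0.80/1 = 0.8000.
Geometric mean = √(0.6533 × 0.8000) = 0.7229.
HTMT = 0.4950 / 0.7229 = 0.685.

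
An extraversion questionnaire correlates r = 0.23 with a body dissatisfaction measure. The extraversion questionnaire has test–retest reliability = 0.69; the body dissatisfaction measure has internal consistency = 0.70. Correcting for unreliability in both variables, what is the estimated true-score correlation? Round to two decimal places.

0.33

r_true = r_obs / √(r_xx · r_yy) = 0.23 / √(0.69 × 0.70) = 0.23 / √0.4830 = 0.23 / 0.6950 ≈ 0.33.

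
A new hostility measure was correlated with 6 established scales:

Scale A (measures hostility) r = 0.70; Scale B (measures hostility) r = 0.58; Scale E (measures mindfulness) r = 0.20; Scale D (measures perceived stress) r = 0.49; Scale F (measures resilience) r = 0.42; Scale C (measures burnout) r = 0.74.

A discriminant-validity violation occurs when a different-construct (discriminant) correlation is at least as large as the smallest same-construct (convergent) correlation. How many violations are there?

1

Convergent (same construct = hostility): Scale A, Scale B.
Smallest convergent = 0.58. Discriminant values: 0.20, 0.49, 0.42, 0.74; count ≥ 0.58 → 1.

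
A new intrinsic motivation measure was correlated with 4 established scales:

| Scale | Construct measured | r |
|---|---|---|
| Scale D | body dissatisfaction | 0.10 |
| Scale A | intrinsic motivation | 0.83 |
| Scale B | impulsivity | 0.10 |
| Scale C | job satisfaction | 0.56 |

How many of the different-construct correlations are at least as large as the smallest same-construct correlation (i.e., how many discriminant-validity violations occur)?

0

Convergent (same construct = intrinsic motivation): Scale A.
Smallest convergent = 0.83. Discriminant values: 0.10, 0.10, 0.56; count ≥ 0.83 → 0.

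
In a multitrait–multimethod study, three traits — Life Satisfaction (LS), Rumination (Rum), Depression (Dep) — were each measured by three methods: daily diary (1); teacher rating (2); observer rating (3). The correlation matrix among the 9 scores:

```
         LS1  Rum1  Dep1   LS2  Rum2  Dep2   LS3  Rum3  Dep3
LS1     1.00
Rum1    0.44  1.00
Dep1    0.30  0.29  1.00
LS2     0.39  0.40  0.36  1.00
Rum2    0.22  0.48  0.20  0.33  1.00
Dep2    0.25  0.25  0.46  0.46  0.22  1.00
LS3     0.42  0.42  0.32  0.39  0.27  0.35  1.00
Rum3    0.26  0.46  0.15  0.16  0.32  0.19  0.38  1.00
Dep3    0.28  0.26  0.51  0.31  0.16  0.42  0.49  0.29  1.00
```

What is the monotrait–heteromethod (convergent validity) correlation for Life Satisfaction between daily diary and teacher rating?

Same trait (LS), different methods: r(LS1, LS2) = 0.39.

0.39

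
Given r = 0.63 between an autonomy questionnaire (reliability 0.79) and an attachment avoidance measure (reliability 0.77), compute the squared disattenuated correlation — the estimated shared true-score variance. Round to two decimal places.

Disattenuated r = 0.63 / √(0.79 × 0.77) = 0.63 / 0.7799 = 0.8078.
Shared true-score variance = 0.8078² = 0.6525 ≈ 0.65.

0.65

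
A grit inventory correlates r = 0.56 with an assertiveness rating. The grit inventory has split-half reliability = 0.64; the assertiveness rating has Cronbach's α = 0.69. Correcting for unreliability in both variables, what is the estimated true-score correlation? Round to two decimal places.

0.84

r_true = r_obs / √(r_xx · r_yy) = 0.56 / √(0.64 × 0.69) = 0.56 / √0.4416 = 0.56 / 0.6645 ≈ 0.84.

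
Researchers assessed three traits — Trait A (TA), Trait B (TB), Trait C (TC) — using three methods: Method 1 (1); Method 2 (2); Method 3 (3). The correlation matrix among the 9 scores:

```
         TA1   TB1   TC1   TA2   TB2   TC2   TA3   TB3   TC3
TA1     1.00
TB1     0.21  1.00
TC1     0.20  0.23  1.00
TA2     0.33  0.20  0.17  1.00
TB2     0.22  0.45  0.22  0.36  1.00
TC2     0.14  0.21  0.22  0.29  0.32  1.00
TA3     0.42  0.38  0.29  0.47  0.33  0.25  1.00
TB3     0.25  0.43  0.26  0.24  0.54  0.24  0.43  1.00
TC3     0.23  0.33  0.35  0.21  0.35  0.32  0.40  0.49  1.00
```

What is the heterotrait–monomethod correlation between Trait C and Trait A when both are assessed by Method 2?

Different traits, same method: r(TC2, TA2) = 0.29.

0.29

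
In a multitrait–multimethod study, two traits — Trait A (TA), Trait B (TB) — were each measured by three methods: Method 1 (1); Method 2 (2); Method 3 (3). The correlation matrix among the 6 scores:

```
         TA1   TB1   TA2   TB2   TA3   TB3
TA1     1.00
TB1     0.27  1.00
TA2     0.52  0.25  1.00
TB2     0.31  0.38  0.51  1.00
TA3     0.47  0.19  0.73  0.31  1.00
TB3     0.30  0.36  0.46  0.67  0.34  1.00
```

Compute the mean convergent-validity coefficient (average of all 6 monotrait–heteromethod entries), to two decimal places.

0.52

Convergent values: 0.52, 0.47, 0.73, 0.38, 0.36, 0.67; mean = 3.13/6 = 0.52.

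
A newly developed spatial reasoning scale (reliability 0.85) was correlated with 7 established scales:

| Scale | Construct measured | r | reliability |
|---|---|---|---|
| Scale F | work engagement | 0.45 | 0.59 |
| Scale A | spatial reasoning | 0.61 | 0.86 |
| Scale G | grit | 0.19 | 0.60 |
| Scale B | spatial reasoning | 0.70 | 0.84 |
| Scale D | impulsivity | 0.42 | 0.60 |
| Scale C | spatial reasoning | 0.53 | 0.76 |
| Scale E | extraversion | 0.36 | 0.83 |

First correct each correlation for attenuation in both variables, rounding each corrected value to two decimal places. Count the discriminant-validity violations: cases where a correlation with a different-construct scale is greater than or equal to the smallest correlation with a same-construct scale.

Disattenuated r (r / √(r_scale · r_new)):
  Scale F (disc): 0.45 / √(0.59·0.85) = 0.64
  Scale A (conv): 0.61 / √(0.86·0.85) = 0.71
  Scale G (disc): 0.19 / √(0.60·0.85) = 0.27
  Scale B (conv): 0.70 / √(0.84·0.85) = 0.83
  Scale D (disc): 0.42 / √(0.60·0.85) = 0.59
  Scale C (conv): 0.53 / √(0.76·0.85) = 0.66
  Scale E (disc): 0.36 / √(0.83·0.85) = 0.43
Smallest convergent = 0.66. Discriminant values: 0.64, 0.27, 0.59, 0.43; count ≥ 0.66 → 0.

0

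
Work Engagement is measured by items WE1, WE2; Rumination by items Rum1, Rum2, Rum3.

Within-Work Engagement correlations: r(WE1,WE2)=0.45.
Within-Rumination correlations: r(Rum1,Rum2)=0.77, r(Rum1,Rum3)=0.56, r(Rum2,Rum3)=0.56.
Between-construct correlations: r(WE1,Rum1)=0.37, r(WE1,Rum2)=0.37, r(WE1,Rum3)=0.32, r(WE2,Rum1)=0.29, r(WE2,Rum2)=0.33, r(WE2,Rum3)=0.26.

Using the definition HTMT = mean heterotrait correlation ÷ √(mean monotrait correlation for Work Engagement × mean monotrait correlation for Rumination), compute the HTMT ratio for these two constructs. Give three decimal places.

0.607

Mean heterotrait r = 1.94/6 = 0.3233.
Mean within-WE = 0.45/1 = 0.4500; mean within-Rum = 1.89/3 = 0.6300.
Geometric mean = √(0.4500 × 0.6300) = 0.5324.
HTMT = 0.3233 / 0.5324 = 0.607.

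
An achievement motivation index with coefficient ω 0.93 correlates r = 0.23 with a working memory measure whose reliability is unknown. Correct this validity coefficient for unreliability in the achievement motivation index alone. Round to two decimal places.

0.24

Single correction: r_c = r_obs / √r_xx = 0.23 / √0.93 = 0.23 / 0.9644 ≈ 0.24.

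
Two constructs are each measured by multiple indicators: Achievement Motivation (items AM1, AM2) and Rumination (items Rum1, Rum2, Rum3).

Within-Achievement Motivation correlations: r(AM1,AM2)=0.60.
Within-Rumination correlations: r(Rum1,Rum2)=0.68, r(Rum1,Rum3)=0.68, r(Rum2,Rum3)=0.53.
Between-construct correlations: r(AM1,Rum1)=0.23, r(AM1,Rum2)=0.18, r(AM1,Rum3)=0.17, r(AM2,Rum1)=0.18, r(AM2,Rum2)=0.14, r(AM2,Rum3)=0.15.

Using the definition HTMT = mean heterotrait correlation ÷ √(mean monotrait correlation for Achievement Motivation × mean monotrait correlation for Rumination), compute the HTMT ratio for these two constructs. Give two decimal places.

Mean between = 1.05/6 = 0.1750.
Mean within-AM = 0.60/1 = 0.6000; mean within-Rum = 1.89/3 = 0.6300.
Geometric mean = √(0.6000 × 0.6300) = 0.6148.
HTMT = 0.1750 / 0.6148 = 0.28.

0.28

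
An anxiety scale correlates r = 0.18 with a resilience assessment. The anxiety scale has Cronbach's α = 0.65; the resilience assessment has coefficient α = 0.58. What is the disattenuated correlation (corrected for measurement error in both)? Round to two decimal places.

r_true = r_obs / √(r_xx · r_yy) = 0.18 / √(0.65 × 0.58) = 0.18 / √0.3770 = 0.18 / 0.6140 ≈ 0.29.

0.29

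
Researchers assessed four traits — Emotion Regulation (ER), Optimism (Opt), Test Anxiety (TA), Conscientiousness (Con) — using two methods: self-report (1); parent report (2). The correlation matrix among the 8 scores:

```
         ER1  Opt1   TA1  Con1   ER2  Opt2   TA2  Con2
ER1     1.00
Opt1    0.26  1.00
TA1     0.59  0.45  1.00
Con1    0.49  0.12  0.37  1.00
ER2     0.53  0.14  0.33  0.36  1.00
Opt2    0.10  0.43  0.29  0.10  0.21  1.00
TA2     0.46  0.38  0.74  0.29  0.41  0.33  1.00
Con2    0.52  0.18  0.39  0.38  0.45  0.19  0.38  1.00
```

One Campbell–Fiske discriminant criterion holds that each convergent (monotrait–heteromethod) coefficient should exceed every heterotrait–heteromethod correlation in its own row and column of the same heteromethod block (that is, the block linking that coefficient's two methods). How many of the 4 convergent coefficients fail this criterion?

1

Each convergent coefficient versus the relevant comparison correlations:
ER (methods 1·2): 0.53 vs {0.10, 0.14, 0.46, 0.33, 0.52, 0.36} → pass.
Opt (methods 1·2): 0.43 vs {0.14, 0.10, 0.38, 0.29, 0.18, 0.10} → pass.
TA (methods 1·2): 0.74 vs {0.33, 0.46, 0.29, 0.38, 0.39, 0.29} → pass.
Con (methods 1·2): 0.38 vs {0.36, 0.52, 0.10, 0.18, 0.29, 0.39} → fail.
1 of 4 fail.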